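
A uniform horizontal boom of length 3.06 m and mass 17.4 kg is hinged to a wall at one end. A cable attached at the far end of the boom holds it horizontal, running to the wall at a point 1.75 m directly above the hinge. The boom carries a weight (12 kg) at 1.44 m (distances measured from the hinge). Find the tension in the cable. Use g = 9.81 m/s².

T ≈ 284 N

Sum moments about the hinge (the unknown hinge reaction has zero arm there).
Beam weight: 17.4 × 9.81 = 170.7 N down at 1.53 m → arm 1.53 m, τ = 170.7 × 1.53 = 261.2 N·m clockwise.
Weight: 12 × 9.81 = 117.7 N down at 1.44 m → arm 1.44 m, τ = 117.7 × 1.44 = 169.5 N·m clockwise.
Total clockwise load moment = 430.7 N·m.
The cable tension T acts at 3.06 m; only its component perpendicular to the boom, T sinθ, produces torque. sinθ = h/√(h²+d²) = 1.75/√(1.75²+3.06²) = 0.4964.
Setting net torque to zero: T × 3.06 × 0.4964 = 430.7 → T = 430.7 / 1.519 = 284 N.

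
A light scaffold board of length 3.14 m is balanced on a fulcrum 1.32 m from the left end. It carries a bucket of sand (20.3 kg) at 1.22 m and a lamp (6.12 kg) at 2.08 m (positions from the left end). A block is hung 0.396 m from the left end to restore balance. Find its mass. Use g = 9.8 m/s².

m ≈ 2.84 kg

Taking torques about the fulcrum (at 1.32 m from the left end):
Bucket of sand: 20.3 × 9.8 = 198.9 N down at 1.22 m → arm 0.1 m, τ = 198.9 × 0.1 = 19.89 N·m counterclockwise.
Lamp: 6.12 × 9.8 = 59.98 N down at 2.08 m → arm 0.76 m, τ = 59.98 × 0.76 = 45.58 N·m clockwise.
Net moment of known loads = 25.69 N·m clockwise.
An unknown mass m at 0.396 m has arm 0.924 m; its moment is m·g·0.924 counterclockwise.
Στ = 0 ⇒ m × 9.8 × 0.924 = 25.69 ⇒ m = 25.69 / (9.8 × 0.924) = 2.84 kg.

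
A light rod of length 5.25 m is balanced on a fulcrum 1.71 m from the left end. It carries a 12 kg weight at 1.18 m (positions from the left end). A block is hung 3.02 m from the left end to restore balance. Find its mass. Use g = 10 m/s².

m ≈ 4.85 kg

Taking torques about the fulcrum (at 1.71 m from the left end):
Weight: 12 × 10 = 120 N down at 1.18 m → arm 0.53 m, τ = 120 × 0.53 = 63.6 N·m counterclockwise.
Net moment of known loads = 63.6 N·m counterclockwise.
An unknown mass m at 3.02 m has arm 1.31 m; its moment is m·g·1.31 clockwise.
Setting net torque to zero: m × 10 × 1.31 = 63.6 → m = 63.6 / (10 × 1.31) = 4.85 kg.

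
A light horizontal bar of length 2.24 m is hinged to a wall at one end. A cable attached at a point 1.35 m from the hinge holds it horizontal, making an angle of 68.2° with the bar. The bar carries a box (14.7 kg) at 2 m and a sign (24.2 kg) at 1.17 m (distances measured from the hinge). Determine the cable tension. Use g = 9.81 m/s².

T ≈ 452 N

Sum moments about the hinge (the unknown hinge reaction has zero arm there).
Box: 14.7 × 9.81 = 144.2 N down at 2 m → arm 2 m, τ = 144.2 × 2 = 288.4 N·m clockwise.
Sign: 24.2 × 9.81 = 237.4 N down at 1.17 m → arm 1.17 m, τ = 237.4 × 1.17 = 277.8 N·m clockwise.
Total clockwise load moment = 566.2 N·m.
The cable tension T acts at 1.35 m; only its component perpendicular to the bar, T sinθ, produces torque. sin 68.2° = 0.9285.
Balancing moments: T × 1.35 × 0.9285 = 566.2, giving T = 566.2 / 1.253 = 452 N.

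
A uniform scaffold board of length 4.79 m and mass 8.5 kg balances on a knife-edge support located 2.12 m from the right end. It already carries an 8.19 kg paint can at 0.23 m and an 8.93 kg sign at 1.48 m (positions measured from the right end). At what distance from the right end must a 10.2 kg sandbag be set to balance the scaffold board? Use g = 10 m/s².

x ≈ 3.97 m from the right end

Take moments about the knife-edge support (at 2.12 m from the right end).
Beam weight: 8.5 × 10 = 85 N down at 2.395 m → arm 0.275 m, τ = 85 × 0.275 = 23.38 N·m counterclockwise.
Paint can: 8.19 × 10 = 81.9 N down at 0.23 m → arm 1.89 m, τ = 81.9 × 1.89 = 154.8 N·m clockwise.
Sign: 8.93 × 10 = 89.3 N down at 1.48 m → arm 0.64 m, τ = 89.3 × 0.64 = 57.15 N·m clockwise.
Net moment of existing loads = 188.6 N·m clockwise.
The sandbag weighs 10.2 × 10 = 102 N and must supply an equal counterclockwise moment, so its lever arm about the knife-edge support is 188.6 / 102 = 1.85 m.
That puts it at 2.12 + 1.85 = 3.97 m from the right end.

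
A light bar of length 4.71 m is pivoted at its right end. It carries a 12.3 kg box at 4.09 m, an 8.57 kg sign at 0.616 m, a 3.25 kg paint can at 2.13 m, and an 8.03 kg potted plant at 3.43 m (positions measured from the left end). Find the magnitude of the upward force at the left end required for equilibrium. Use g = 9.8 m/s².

F ≈ 128 N

Sum moments about the right end (the unknown pivot reaction has zero arm there).
Box: 12.3 × 9.8 = 120.5 N down at 4.09 m → arm 0.62 m, τ = 120.5 × 0.62 = 74.71 N·m counterclockwise.
Sign: 8.57 × 9.8 = 83.99 N down at 0.616 m → arm 4.094 m, τ = 83.99 × 4.094 = 343.9 N·m counterclockwise.
Paint can: 3.25 × 9.8 = 31.85 N down at 2.13 m → arm 2.58 m, τ = 31.85 × 2.58 = 82.17 N·m counterclockwise.
Potted plant: 8.03 × 9.8 = 78.69 N down at 3.43 m → arm 1.28 m, τ = 78.69 × 1.28 = 100.7 N·m counterclockwise.
Net moment of the loads = 601.5 N·m counterclockwise.
The upward force F acts at the left end, arm 4.71 m, giving F × 4.71 clockwise.
For rotational equilibrium, F × 4.71 = 601.5, so F = 601.5 / 4.71 = 128 N.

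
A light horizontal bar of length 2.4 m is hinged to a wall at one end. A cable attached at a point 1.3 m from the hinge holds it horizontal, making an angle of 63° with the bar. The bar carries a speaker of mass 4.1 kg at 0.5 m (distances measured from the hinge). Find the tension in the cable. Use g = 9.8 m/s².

T ≈ 17.3 N

Sum moments about the hinge (the unknown hinge reaction has zero arm there).
Speaker: 4.1 × 9.8 = 40.18 N down at 0.5 m → arm 0.5 m, τ = 40.18 × 0.5 = 20.09 N·m clockwise.
Total clockwise load moment = 20.09 N·m.
The cable tension T acts at 1.3 m; only its component perpendicular to the bar, T sinθ, produces torque. sin 63° = 0.891.
Balancing moments: T × 1.3 × 0.891 = 20.09, giving T = 20.09 / 1.158 = 17.3 N.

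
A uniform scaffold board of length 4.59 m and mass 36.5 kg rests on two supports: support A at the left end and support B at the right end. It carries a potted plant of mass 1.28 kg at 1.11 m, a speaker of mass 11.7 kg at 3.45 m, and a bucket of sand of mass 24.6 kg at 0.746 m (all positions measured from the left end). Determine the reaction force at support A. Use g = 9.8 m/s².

R_A ≈ 419 N

Sum moments about support B (its reaction then has zero moment arm).
Beam weight: 36.5 × 9.8 = 357.7 N down at 2.295 m → arm 2.295 m, τ = 357.7 × 2.295 = 820.9 N·m counterclockwise.
Potted plant: 1.28 × 9.8 = 12.54 N down at 1.11 m → arm 3.48 m, τ = 12.54 × 3.48 = 43.64 N·m counterclockwise.
Speaker: 11.7 × 9.8 = 114.7 N down at 3.45 m → arm 1.14 m, τ = 114.7 × 1.14 = 130.8 N·m counterclockwise.
Bucket of sand: 24.6 × 9.8 = 241.1 N down at 0.746 m → arm 3.844 m, τ = 241.1 × 3.844 = 926.8 N·m counterclockwise.
Net load moment about support B = 1922 N·m counterclockwise.
Reaction R at support A is upward at 0 m, arm 4.59 m → moment R × 4.59 clockwise.
Στ = 0 ⇒ R × 4.59 = 1922 ⇒ R = 419 N.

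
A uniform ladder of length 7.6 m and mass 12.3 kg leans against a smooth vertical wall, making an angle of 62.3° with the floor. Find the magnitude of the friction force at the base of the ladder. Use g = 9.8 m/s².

Take moments about the foot of the ladder.
Ladder weight 12.3×9.8 = 120.5 N acts at 3.8 m along the ladder; its horizontal arm is 3.8·cos62.3° = 1.766 m → τ = 212.8 N·m clockwise.
Wall normal N acts horizontally at the top; its moment arm is the height L sinθ = 7.6·sin62.3° = 6.729 m, counterclockwise.
Στ = 0 ⇒ N × 6.729 = 212.8 ⇒ N = 31.6 N.
ΣFx = 0: friction at the foot balances the wall's push, so f = N_wall = 31.6 N.

f ≈ 31.6 N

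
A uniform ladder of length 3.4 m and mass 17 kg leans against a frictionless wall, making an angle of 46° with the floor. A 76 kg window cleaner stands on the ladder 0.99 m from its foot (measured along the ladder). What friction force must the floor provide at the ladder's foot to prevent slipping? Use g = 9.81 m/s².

Sum moments about the foot of the ladder (the floor normal and friction both act there and drop out).
Ladder weight 17×9.81 = 166.8 N acts at 1.7 m along the ladder; its horizontal arm is 1.7·cos46° = 1.181 m → τ = 197 N·m clockwise.
Window cleaner: 76×9.81 = 745.6 N at 0.99 m → arm 0.6877 m → τ = 512.7 N·m clockwise.
Wall normal N acts horizontally at the top; its moment arm is the height L sinθ = 3.4·sin46° = 2.446 m, counterclockwise.
Στ = 0 ⇒ N × 2.446 = 709.7 ⇒ N = 290 N.
ΣFx = 0: friction at the foot balances the wall's push, so f = N_wall = 290 N.

f ≈ 290 N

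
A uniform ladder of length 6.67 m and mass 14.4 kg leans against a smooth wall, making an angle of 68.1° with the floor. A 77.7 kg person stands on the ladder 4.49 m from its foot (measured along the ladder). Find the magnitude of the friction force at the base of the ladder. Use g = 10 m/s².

f ≈ 239 N

Sum moments about the foot of the ladder (the floor normal and friction both act there and drop out).
Ladder weight 14.4×10 = 144 N acts at 3.335 m along the ladder; its horizontal arm is 3.335·cos68.1° = 1.244 m → τ = 179.1 N·m clockwise.
Person: 77.7×10 = 777 N at 4.49 m → arm 1.675 m → τ = 1301 N·m clockwise.
Wall normal N acts horizontally at the top; its moment arm is the height L sinθ = 6.67·sin68.1° = 6.189 m, counterclockwise.
For rotational equilibrium, N × 6.189 = 1480, so N = 239 N.
ΣFx = 0: friction at the foot balances the wall's push, so f = N_wall = 239 N.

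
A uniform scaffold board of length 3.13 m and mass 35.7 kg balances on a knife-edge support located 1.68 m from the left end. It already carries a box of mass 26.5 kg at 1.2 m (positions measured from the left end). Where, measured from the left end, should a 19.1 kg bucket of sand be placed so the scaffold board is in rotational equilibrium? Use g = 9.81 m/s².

Take moments about the knife-edge support (at 1.68 m from the left end).
Beam weight: 35.7 × 9.81 = 350.2 N down at 1.565 m → arm 0.115 m, τ = 350.2 × 0.115 = 40.27 N·m counterclockwise.
Box: 26.5 × 9.81 = 260 N down at 1.2 m → arm 0.48 m, τ = 260 × 0.48 = 124.8 N·m counterclockwise.
Net moment of existing loads = 165.1 N·m counterclockwise.
The bucket of sand weighs 19.1 × 9.81 = 187.4 N and must supply an equal clockwise moment, so its lever arm about the knife-edge support is 165.1 / 187.4 = 0.881 m.
That puts it at 1.68 + 0.881 = 2.56 m from the left end.

x ≈ 2.56 m from the left end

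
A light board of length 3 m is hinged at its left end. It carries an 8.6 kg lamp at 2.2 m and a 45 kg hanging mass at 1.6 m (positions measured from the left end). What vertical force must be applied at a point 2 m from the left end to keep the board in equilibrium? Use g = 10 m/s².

F ≈ 455 N

Take moments about the left end.
Lamp: 8.6 × 10 = 86 N down at 2.2 m → arm 2.2 m, τ = 86 × 2.2 = 189.2 N·m clockwise.
Hanging mass: 45 × 10 = 450 N down at 1.6 m → arm 1.6 m, τ = 450 × 1.6 = 720 N·m clockwise.
Net moment of the loads = 909.2 N·m clockwise.
The upward force F acts at a point 2 m from the left end, arm 2 m, giving F × 2 counterclockwise.
Στ = 0 ⇒ F × 2 = 909.2 ⇒ F = 909.2 / 2 = 455 N.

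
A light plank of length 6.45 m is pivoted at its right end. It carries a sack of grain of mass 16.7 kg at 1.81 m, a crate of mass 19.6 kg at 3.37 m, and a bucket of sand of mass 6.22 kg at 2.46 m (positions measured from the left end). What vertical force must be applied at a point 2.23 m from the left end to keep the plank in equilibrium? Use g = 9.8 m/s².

F ≈ 378 N

Taking torques about the right end:
Sack of grain: 16.7 × 9.8 = 163.7 N down at 1.81 m → arm 4.64 m, τ = 163.7 × 4.64 = 759.6 N·m counterclockwise.
Crate: 19.6 × 9.8 = 192.1 N down at 3.37 m → arm 3.08 m, τ = 192.1 × 3.08 = 591.7 N·m counterclockwise.
Bucket of sand: 6.22 × 9.8 = 60.96 N down at 2.46 m → arm 3.99 m, τ = 60.96 × 3.99 = 243.2 N·m counterclockwise.
Net moment of the loads = 1595 N·m counterclockwise.
The upward force F acts at a point 2.23 m from the left end, arm 4.22 m, giving F × 4.22 clockwise.
Στ = 0 ⇒ F × 4.22 = 1595 ⇒ F = 1595 / 4.22 = 378 N.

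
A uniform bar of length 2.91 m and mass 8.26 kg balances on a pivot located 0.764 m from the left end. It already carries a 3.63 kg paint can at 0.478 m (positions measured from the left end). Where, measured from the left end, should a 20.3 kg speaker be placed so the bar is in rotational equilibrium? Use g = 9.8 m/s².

Choose the pivot (at 0.764 m from the left end) as the axis so the support reaction has zero arm there.
Beam weight: 8.26 × 9.8 = 80.95 N down at 1.455 m → arm 0.691 m, τ = 80.95 × 0.691 = 55.94 N·m clockwise.
Paint can: 3.63 × 9.8 = 35.57 N down at 0.478 m → arm 0.286 m, τ = 35.57 × 0.286 = 10.17 N·m counterclockwise.
Net moment of existing loads = 45.77 N·m clockwise.
The speaker weighs 20.3 × 9.8 = 198.9 N and must supply an equal counterclockwise moment, so its lever arm about the pivot is 45.77 / 198.9 = 0.23 m.
That puts it at 0.764 − 0.23 = 0.534 m from the left end.

x ≈ 0.534 m from the left end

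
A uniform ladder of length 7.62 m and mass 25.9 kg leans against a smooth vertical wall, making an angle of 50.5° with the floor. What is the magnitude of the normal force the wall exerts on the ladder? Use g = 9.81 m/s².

N_wall ≈ 105 N

Choose the foot of the ladder as the axis so the floor normal and friction both act there and drop out.
Ladder weight 25.9×9.81 = 254.1 N acts at 3.81 m along the ladder; its horizontal arm is 3.81·cos50.5° = 2.423 m → τ = 615.7 N·m clockwise.
Wall normal N acts horizontally at the top; its moment arm is the height L sinθ = 7.62·sin50.5° = 5.88 m, counterclockwise.
For rotational equilibrium, N × 5.88 = 615.7, so N = 105 N.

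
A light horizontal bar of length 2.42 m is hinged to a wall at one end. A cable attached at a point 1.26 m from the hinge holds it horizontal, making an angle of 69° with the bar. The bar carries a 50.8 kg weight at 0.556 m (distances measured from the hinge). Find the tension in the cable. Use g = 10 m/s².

T ≈ 240 N

About the hinge:
Weight: 50.8 × 10 = 508 N down at 0.556 m → arm 0.556 m, τ = 508 × 0.556 = 282.4 N·m clockwise.
Total clockwise load moment = 282.4 N·m.
The cable tension T acts at 1.26 m; only its component perpendicular to the bar, T sinθ, produces torque. sin 69° = 0.9336.
Setting net torque to zero: T × 1.26 × 0.9336 = 282.4 → T = 282.4 / 1.176 = 240 N.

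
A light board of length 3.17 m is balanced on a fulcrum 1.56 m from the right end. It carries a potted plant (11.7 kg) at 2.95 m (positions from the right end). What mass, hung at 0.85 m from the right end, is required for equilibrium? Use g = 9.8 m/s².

m ≈ 22.9 kg

Sum moments about the fulcrum (at 1.56 m from the right end) (the support reaction has zero arm there).
Potted plant: 11.7 × 9.8 = 114.7 N down at 2.95 m → arm 1.39 m, τ = 114.7 × 1.39 = 159.4 N·m counterclockwise.
Net moment of known loads = 159.4 N·m counterclockwise.
An unknown mass m at 0.85 m has arm 0.71 m; its moment is m·g·0.71 clockwise.
Balancing moments: m × 9.8 × 0.71 = 159.4, giving m = 159.4 / (9.8 × 0.71) = 22.9 kg.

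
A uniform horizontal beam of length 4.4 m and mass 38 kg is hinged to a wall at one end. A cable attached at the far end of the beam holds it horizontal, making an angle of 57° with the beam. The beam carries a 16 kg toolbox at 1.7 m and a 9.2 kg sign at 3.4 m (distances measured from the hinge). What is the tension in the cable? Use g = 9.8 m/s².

Sum moments about the hinge (the unknown hinge reaction has zero arm there).
Beam weight: 38 × 9.8 = 372.4 N down at 2.2 m → arm 2.2 m, τ = 372.4 × 2.2 = 819.3 N·m clockwise.
Toolbox: 16 × 9.8 = 156.8 N down at 1.7 m → arm 1.7 m, τ = 156.8 × 1.7 = 266.6 N·m clockwise.
Sign: 9.2 × 9.8 = 90.16 N down at 3.4 m → arm 3.4 m, τ = 90.16 × 3.4 = 306.5 N·m clockwise.
Total clockwise load moment = 1392 N·m.
The cable tension T acts at 4.4 m; only its component perpendicular to the beam, T sinθ, produces torque. sin 57° = 0.8387.
Balancing moments: T × 4.4 × 0.8387 = 1392, giving T = 1392 / 3.69 = 377 N.

T ≈ 377 N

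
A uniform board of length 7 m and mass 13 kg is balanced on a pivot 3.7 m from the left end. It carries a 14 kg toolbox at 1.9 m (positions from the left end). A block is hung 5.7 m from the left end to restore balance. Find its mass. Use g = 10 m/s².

Sum moments about the pivot (at 3.7 m from the left end) (the support reaction has zero arm there).
Beam weight: 13 × 10 = 130 N down at 3.5 m → arm 0.2 m, τ = 130 × 0.2 = 26 N·m counterclockwise.
Toolbox: 14 × 10 = 140 N down at 1.9 m → arm 1.8 m, τ = 140 × 1.8 = 252 N·m counterclockwise.
Net moment of known loads = 278 N·m counterclockwise.
An unknown mass m at 5.7 m has arm 2 m; its moment is m·g·2 clockwise.
Setting net torque to zero: m × 10 × 2 = 278 → m = 278 / (10 × 2) = 13.9 kg.

m ≈ 13.9 kg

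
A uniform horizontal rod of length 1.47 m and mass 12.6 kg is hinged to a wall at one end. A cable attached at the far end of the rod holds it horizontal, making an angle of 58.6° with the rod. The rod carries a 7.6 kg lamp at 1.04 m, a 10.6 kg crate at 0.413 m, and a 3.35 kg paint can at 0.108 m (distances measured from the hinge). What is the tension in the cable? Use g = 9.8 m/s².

Take moments about the hinge.
Beam weight: 12.6 × 9.8 = 123.5 N down at 0.735 m → arm 0.735 m, τ = 123.5 × 0.735 = 90.77 N·m clockwise.
Lamp: 7.6 × 9.8 = 74.48 N down at 1.04 m → arm 1.04 m, τ = 74.48 × 1.04 = 77.46 N·m clockwise.
Crate: 10.6 × 9.8 = 103.9 N down at 0.413 m → arm 0.413 m, τ = 103.9 × 0.413 = 42.91 N·m clockwise.
Paint can: 3.35 × 9.8 = 32.83 N down at 0.108 m → arm 0.108 m, τ = 32.83 × 0.108 = 3.546 N·m clockwise.
Total clockwise load moment = 214.7 N·m.
The cable tension T acts at 1.47 m; only its component perpendicular to the rod, T sinθ, produces torque. sin 58.6° = 0.8536.
Setting net torque to zero: T × 1.47 × 0.8536 = 214.7 → T = 214.7 / 1.255 = 171 N.

T ≈ 171 N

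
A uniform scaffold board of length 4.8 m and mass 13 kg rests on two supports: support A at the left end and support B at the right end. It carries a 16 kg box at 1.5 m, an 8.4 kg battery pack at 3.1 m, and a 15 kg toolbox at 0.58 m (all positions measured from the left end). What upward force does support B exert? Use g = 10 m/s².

Sum moments about support A (its reaction then has zero moment arm).
Beam weight: 13 × 10 = 130 N down at 2.4 m → arm 2.4 m, τ = 130 × 2.4 = 312 N·m clockwise.
Box: 16 × 10 = 160 N down at 1.5 m → arm 1.5 m, τ = 160 × 1.5 = 240 N·m clockwise.
Battery pack: 8.4 × 10 = 84 N down at 3.1 m → arm 3.1 m, τ = 84 × 3.1 = 260.4 N·m clockwise.
Toolbox: 15 × 10 = 150 N down at 0.58 m → arm 0.58 m, τ = 150 × 0.58 = 87 N·m clockwise.
Net load moment about support A = 899.4 N·m clockwise.
Reaction R at support B is upward at 4.8 m, arm 4.8 m → moment R × 4.8 counterclockwise.
Setting net torque to zero: R × 4.8 = 899.4 → R = 187 N.

R_B ≈ 187 N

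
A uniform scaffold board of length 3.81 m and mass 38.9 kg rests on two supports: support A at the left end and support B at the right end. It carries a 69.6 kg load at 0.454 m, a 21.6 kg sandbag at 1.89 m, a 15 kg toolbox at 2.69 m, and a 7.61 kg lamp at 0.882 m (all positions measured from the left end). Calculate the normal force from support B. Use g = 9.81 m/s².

Take moments about support A.
Beam weight: 38.9 × 9.81 = 381.6 N down at 1.905 m → arm 1.905 m, τ = 381.6 × 1.905 = 726.9 N·m clockwise.
Load: 69.6 × 9.81 = 682.8 N down at 0.454 m → arm 0.454 m, τ = 682.8 × 0.454 = 310 N·m clockwise.
Sandbag: 21.6 × 9.81 = 211.9 N down at 1.89 m → arm 1.89 m, τ = 211.9 × 1.89 = 400.5 N·m clockwise.
Toolbox: 15 × 9.81 = 147.2 N down at 2.69 m → arm 2.69 m, τ = 147.2 × 2.69 = 396 N·m clockwise.
Lamp: 7.61 × 9.81 = 74.65 N down at 0.882 m → arm 0.882 m, τ = 74.65 × 0.882 = 65.84 N·m clockwise.
Net load moment about support A = 1899 N·m clockwise.
Reaction R at support B is upward at 3.81 m, arm 3.81 m → moment R × 3.81 counterclockwise.
For rotational equilibrium, R × 3.81 = 1899, so R = 498 N.

R_B ≈ 498 N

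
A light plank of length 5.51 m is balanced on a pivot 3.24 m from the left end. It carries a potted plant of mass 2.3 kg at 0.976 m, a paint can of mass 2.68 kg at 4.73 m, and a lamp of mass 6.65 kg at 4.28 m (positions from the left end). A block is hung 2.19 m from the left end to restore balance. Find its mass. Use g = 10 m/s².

m ≈ 5.43 kg

Taking torques about the pivot (at 3.24 m from the left end):
Potted plant: 2.3 × 10 = 23 N down at 0.976 m → arm 2.264 m, τ = 23 × 2.264 = 52.07 N·m counterclockwise.
Paint can: 2.68 × 10 = 26.8 N down at 4.73 m → arm 1.49 m, τ = 26.8 × 1.49 = 39.93 N·m clockwise.
Lamp: 6.65 × 10 = 66.5 N down at 4.28 m → arm 1.04 m, τ = 66.5 × 1.04 = 69.16 N·m clockwise.
Net moment of known loads = 57.02 N·m clockwise.
An unknown mass m at 2.19 m has arm 1.05 m; its moment is m·g·1.05 counterclockwise.
Setting net torque to zero: m × 10 × 1.05 = 57.02 → m = 57.02 / (10 × 1.05) = 5.43 kg.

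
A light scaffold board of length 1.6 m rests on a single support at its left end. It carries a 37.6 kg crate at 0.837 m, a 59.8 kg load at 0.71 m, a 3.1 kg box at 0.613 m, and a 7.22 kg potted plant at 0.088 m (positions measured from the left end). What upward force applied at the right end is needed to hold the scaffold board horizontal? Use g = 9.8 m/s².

About the left end:
Crate: 37.6 × 9.8 = 368.5 N down at 0.837 m → arm 0.837 m, τ = 368.5 × 0.837 = 308.4 N·m clockwise.
Load: 59.8 × 9.8 = 586 N down at 0.71 m → arm 0.71 m, τ = 586 × 0.71 = 416.1 N·m clockwise.
Box: 3.1 × 9.8 = 30.38 N down at 0.613 m → arm 0.613 m, τ = 30.38 × 0.613 = 18.62 N·m clockwise.
Potted plant: 7.22 × 9.8 = 70.76 N down at 0.088 m → arm 0.088 m, τ = 70.76 × 0.088 = 6.227 N·m clockwise.
Net moment of the loads = 749.3 N·m clockwise.
The upward force F acts at the right end, arm 1.6 m, giving F × 1.6 counterclockwise.
Στ = 0 ⇒ F × 1.6 = 749.3 ⇒ F = 749.3 / 1.6 = 468 N.

F ≈ 468 N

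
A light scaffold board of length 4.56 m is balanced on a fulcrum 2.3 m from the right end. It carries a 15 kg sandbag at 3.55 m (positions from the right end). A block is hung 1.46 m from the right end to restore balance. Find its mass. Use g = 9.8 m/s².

Sum moments about the fulcrum (at 2.3 m from the right end) (the support reaction has zero arm there).
Sandbag: 15 × 9.8 = 147 N down at 3.55 m → arm 1.25 m, τ = 147 × 1.25 = 183.8 N·m counterclockwise.
Net moment of known loads = 183.8 N·m counterclockwise.
An unknown mass m at 1.46 m has arm 0.84 m; its moment is m·g·0.84 clockwise.
For rotational equilibrium, m × 9.8 × 0.84 = 183.8, so m = 183.8 / (9.8 × 0.84) = 22.3 kg.

m ≈ 22.3 kg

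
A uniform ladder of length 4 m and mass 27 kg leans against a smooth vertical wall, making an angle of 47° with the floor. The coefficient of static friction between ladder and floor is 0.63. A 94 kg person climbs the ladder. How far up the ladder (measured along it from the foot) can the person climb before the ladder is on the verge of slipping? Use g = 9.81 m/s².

d ≈ 2.9 m

Take moments about the foot of the ladder.
Ladder weight 27×9.81 = 264.9 N acts at 2 m along the ladder; its horizontal arm is 2·cos47° = 1.364 m → τ = 361.3 N·m clockwise.
Person weight 94×9.81 = 922.1 N at distance d → arm d·cos47° → τ = 922.1·d·0.682 clockwise.
Wall normal N at the top has arm L sinθ = 2.925 m counterclockwise, so Στ = 0 gives N·2.925 = 361.3 + 628.9·d.
ΣFy = 0 ⇒ N_floor = 1187 N, so the maximum friction is μ_s·N_floor = 0.63×1187 = 747.8 N. ΣFx = 0 ⇒ N_wall = f, so at the slipping point N = 747.8 N.
Substituting: 747.8×2.925 = 361.3 + 628.9·d ⇒ d = (2187 − 361.3) / 628.9 = 2.9 m.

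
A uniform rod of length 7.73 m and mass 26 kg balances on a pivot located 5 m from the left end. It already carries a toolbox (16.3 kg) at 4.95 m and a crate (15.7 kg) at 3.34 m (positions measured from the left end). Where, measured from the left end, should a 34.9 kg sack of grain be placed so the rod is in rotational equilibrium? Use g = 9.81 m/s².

Taking torques about the pivot (at 5 m from the left end):
Beam weight: 26 × 9.81 = 255.1 N down at 3.865 m → arm 1.135 m, τ = 255.1 × 1.135 = 289.5 N·m counterclockwise.
Toolbox: 16.3 × 9.81 = 159.9 N down at 4.95 m → arm 0.05 m, τ = 159.9 × 0.05 = 7.995 N·m counterclockwise.
Crate: 15.7 × 9.81 = 154 N down at 3.34 m → arm 1.66 m, τ = 154 × 1.66 = 255.6 N·m counterclockwise.
Net moment of existing loads = 553.1 N·m counterclockwise.
The sack of grain weighs 34.9 × 9.81 = 342.4 N and must supply an equal clockwise moment, so its lever arm about the pivot is 553.1 / 342.4 = 1.62 m.
That puts it at 5 + 1.62 = 6.62 m from the left end.

x ≈ 6.62 m from the left end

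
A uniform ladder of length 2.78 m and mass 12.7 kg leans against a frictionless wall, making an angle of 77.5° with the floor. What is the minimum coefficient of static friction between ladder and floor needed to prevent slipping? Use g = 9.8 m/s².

About the foot of the ladder:
Ladder weight 12.7×9.8 = 124.5 N acts at 1.39 m along the ladder; its horizontal arm is 1.39·cos77.5° = 0.3009 m → τ = 37.46 N·m clockwise.
Wall normal N acts horizontally at the top; its moment arm is the height L sinθ = 2.78·sin77.5° = 2.714 m, counterclockwise.
Στ = 0 ⇒ N × 2.714 = 37.46 ⇒ N = 13.8 N.
ΣFx = 0 ⇒ f = N_wall = 13.8 N. ΣFy = 0 ⇒ N_floor = 124.5 N.
μ_min = f / N_floor = 13.8 / 124.5 = 0.111.

μ_min ≈ 0.111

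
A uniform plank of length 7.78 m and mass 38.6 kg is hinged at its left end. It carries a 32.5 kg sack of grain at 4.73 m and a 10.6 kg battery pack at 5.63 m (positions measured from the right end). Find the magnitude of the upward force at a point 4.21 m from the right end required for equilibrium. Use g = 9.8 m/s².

Sum moments about the left end (the unknown pivot reaction has zero arm there).
Beam weight: 38.6 × 9.8 = 378.3 N down at 3.89 m → arm 3.89 m, τ = 378.3 × 3.89 = 1472 N·m clockwise.
Sack of grain: 32.5 × 9.8 = 318.5 N down at 4.73 m → arm 3.05 m, τ = 318.5 × 3.05 = 971.4 N·m clockwise.
Battery pack: 10.6 × 9.8 = 103.9 N down at 5.63 m → arm 2.15 m, τ = 103.9 × 2.15 = 223.4 N·m clockwise.
Net moment of the loads = 2667 N·m clockwise.
The upward force F acts at a point 4.21 m from the right end, arm 3.57 m, giving F × 3.57 counterclockwise.
Setting net torque to zero: F × 3.57 = 2667 → F = 2667 / 3.57 = 747 N.

F ≈ 747 N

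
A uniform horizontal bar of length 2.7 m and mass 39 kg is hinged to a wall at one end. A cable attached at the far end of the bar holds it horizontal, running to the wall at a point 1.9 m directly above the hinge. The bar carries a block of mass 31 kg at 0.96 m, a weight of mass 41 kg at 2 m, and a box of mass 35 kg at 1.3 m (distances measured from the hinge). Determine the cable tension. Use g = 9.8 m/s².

About the hinge:
Beam weight: 39 × 9.8 = 382.2 N down at 1.35 m → arm 1.35 m, τ = 382.2 × 1.35 = 516 N·m clockwise.
Block: 31 × 9.8 = 303.8 N down at 0.96 m → arm 0.96 m, τ = 303.8 × 0.96 = 291.6 N·m clockwise.
Weight: 41 × 9.8 = 401.8 N down at 2 m → arm 2 m, τ = 401.8 × 2 = 803.6 N·m clockwise.
Box: 35 × 9.8 = 343 N down at 1.3 m → arm 1.3 m, τ = 343 × 1.3 = 445.9 N·m clockwise.
Total clockwise load moment = 2057 N·m.
The cable tension T acts at 2.7 m; only its component perpendicular to the bar, T sinθ, produces torque. sinθ = h/√(h²+d²) = 1.9/√(1.9²+2.7²) = 0.5755.
For rotational equilibrium, T × 2.7 × 0.5755 = 2057, so T = 2057 / 1.554 = 1320 N.

T ≈ 1320 N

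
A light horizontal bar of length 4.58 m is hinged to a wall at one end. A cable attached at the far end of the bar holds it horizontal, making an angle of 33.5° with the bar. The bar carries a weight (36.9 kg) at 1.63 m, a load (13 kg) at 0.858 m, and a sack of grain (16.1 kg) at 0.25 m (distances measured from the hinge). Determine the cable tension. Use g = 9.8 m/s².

Choose the hinge as the axis so the unknown hinge reaction has zero arm there.
Weight: 36.9 × 9.8 = 361.6 N down at 1.63 m → arm 1.63 m, τ = 361.6 × 1.63 = 589.4 N·m clockwise.
Load: 13 × 9.8 = 127.4 N down at 0.858 m → arm 0.858 m, τ = 127.4 × 0.858 = 109.3 N·m clockwise.
Sack of grain: 16.1 × 9.8 = 157.8 N down at 0.25 m → arm 0.25 m, τ = 157.8 × 0.25 = 39.45 N·m clockwise.
Total clockwise load moment = 738.1 N·m.
The cable tension T acts at 4.58 m; only its component perpendicular to the bar, T sinθ, produces torque. sin 33.5° = 0.5519.
Setting net torque to zero: T × 4.58 × 0.5519 = 738.1 → T = 738.1 / 2.528 = 292 N.

T ≈ 292 N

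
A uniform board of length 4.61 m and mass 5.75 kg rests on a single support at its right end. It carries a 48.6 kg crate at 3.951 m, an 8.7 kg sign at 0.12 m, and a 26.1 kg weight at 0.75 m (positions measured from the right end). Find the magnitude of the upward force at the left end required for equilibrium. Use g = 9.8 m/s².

F ≈ 480 N

Choose the right end as the axis so the unknown pivot reaction has zero arm there.
Beam weight: 5.75 × 9.8 = 56.35 N down at 2.305 m → arm 2.305 m, τ = 56.35 × 2.305 = 129.9 N·m counterclockwise.
Crate: 48.6 × 9.8 = 476.3 N down at 3.951 m → arm 3.951 m, τ = 476.3 × 3.951 = 1882 N·m counterclockwise.
Sign: 8.7 × 9.8 = 85.26 N down at 0.12 m → arm 0.12 m, τ = 85.26 × 0.12 = 10.23 N·m counterclockwise.
Weight: 26.1 × 9.8 = 255.8 N down at 0.75 m → arm 0.75 m, τ = 255.8 × 0.75 = 191.9 N·m counterclockwise.
Net moment of the loads = 2214 N·m counterclockwise.
The upward force F acts at the left end, arm 4.61 m, giving F × 4.61 clockwise.
Balancing moments: F × 4.61 = 2214, giving F = 2214 / 4.61 = 480 N.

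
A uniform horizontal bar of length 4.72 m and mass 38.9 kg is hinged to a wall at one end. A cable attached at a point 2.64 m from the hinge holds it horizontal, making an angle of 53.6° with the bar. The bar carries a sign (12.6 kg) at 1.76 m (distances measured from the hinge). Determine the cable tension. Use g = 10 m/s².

About the hinge:
Beam weight: 38.9 × 10 = 389 N down at 2.36 m → arm 2.36 m, τ = 389 × 2.36 = 918 N·m clockwise.
Sign: 12.6 × 10 = 126 N down at 1.76 m → arm 1.76 m, τ = 126 × 1.76 = 221.8 N·m clockwise.
Total clockwise load moment = 1140 N·m.
The cable tension T acts at 2.64 m; only its component perpendicular to the bar, T sinθ, produces torque. sin 53.6° = 0.8049.
For rotational equilibrium, T × 2.64 × 0.8049 = 1140, so T = 1140 / 2.125 = 536 N.

T ≈ 536 N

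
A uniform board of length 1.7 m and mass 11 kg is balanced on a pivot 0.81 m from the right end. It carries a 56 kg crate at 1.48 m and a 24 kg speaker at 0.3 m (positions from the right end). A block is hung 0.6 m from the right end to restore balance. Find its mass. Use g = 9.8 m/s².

m ≈ 122 kg

About the pivot (at 0.81 m from the right end):
Beam weight: 11 × 9.8 = 107.8 N down at 0.85 m → arm 0.04 m, τ = 107.8 × 0.04 = 4.312 N·m counterclockwise.
Crate: 56 × 9.8 = 548.8 N down at 1.48 m → arm 0.67 m, τ = 548.8 × 0.67 = 367.7 N·m counterclockwise.
Speaker: 24 × 9.8 = 235.2 N down at 0.3 m → arm 0.51 m, τ = 235.2 × 0.51 = 120 N·m clockwise.
Net moment of known loads = 252 N·m counterclockwise.
An unknown mass m at 0.6 m has arm 0.21 m; its moment is m·g·0.21 clockwise.
Balancing moments: m × 9.8 × 0.21 = 252, giving m = 252 / (9.8 × 0.21) = 122 kg.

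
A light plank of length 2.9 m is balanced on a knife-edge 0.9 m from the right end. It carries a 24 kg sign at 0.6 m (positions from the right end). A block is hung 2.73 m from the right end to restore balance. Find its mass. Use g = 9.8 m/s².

m ≈ 3.93 kg

Taking torques about the knife-edge (at 0.9 m from the right end):
Sign: 24 × 9.8 = 235.2 N down at 0.6 m → arm 0.3 m, τ = 235.2 × 0.3 = 70.56 N·m clockwise.
Net moment of known loads = 70.56 N·m clockwise.
An unknown mass m at 2.73 m has arm 1.83 m; its moment is m·g·1.83 counterclockwise.
Balancing moments: m × 9.8 × 1.83 = 70.56, giving m = 70.56 / (9.8 × 1.83) = 3.93 kg.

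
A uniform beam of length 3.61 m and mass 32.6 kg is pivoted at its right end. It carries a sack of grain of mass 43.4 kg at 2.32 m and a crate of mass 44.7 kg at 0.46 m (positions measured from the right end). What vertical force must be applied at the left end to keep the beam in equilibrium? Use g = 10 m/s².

About the right end:
Beam weight: 32.6 × 10 = 326 N down at 1.805 m → arm 1.805 m, τ = 326 × 1.805 = 588.4 N·m counterclockwise.
Sack of grain: 43.4 × 10 = 434 N down at 2.32 m → arm 2.32 m, τ = 434 × 2.32 = 1007 N·m counterclockwise.
Crate: 44.7 × 10 = 447 N down at 0.46 m → arm 0.46 m, τ = 447 × 0.46 = 205.6 N·m counterclockwise.
Net moment of the loads = 1801 N·m counterclockwise.
The upward force F acts at the left end, arm 3.61 m, giving F × 3.61 clockwise.
Setting net torque to zero: F × 3.61 = 1801 → F = 1801 / 3.61 = 499 N.

F ≈ 499 N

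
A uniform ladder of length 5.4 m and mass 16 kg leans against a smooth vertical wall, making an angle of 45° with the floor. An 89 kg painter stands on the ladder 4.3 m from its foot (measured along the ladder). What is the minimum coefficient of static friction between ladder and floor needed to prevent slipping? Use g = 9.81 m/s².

μ_min ≈ 0.751

About the foot of the ladder:
Ladder weight 16×9.81 = 157 N acts at 2.7 m along the ladder; its horizontal arm is 2.7·cos45° = 1.909 m → τ = 299.7 N·m clockwise.
Painter: 89×9.81 = 873.1 N at 4.3 m → arm 3.041 m → τ = 2655 N·m clockwise.
Wall normal N acts horizontally at the top; its moment arm is the height L sinθ = 5.4·sin45° = 3.818 m, counterclockwise.
Setting net torque to zero: N × 3.818 = 2955 → N = 774 N.
ΣFx = 0 ⇒ f = N_wall = 774 N. ΣFy = 0 ⇒ N_floor = 1030 N.
μ_min = f / N_floor = 774 / 1030 = 0.751.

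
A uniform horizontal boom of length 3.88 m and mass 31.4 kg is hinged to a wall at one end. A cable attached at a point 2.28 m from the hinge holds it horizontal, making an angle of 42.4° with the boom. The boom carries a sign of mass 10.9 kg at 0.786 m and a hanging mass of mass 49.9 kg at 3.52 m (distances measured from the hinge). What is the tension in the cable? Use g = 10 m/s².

Take moments about the hinge.
Beam weight: 31.4 × 10 = 314 N down at 1.94 m → arm 1.94 m, τ = 314 × 1.94 = 609.2 N·m clockwise.
Sign: 10.9 × 10 = 109 N down at 0.786 m → arm 0.786 m, τ = 109 × 0.786 = 85.67 N·m clockwise.
Hanging mass: 49.9 × 10 = 499 N down at 3.52 m → arm 3.52 m, τ = 499 × 3.52 = 1756 N·m clockwise.
Total clockwise load moment = 2451 N·m.
The cable tension T acts at 2.28 m; only its component perpendicular to the boom, T sinθ, produces torque. sin 42.4° = 0.6743.
Setting net torque to zero: T × 2.28 × 0.6743 = 2451 → T = 2451 / 1.537 = 1590 N.

T ≈ 1590 N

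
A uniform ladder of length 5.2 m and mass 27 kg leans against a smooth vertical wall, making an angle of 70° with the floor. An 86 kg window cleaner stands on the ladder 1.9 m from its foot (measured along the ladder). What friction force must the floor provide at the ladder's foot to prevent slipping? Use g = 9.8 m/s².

f ≈ 160 N

Choose the foot of the ladder as the axis so the floor normal and friction both act there and drop out.
Ladder weight 27×9.8 = 264.6 N acts at 2.6 m along the ladder; its horizontal arm is 2.6·cos70° = 0.8893 m → τ = 235.3 N·m clockwise.
Window cleaner: 86×9.8 = 842.8 N at 1.9 m → arm 0.6498 m → τ = 547.7 N·m clockwise.
Wall normal N acts horizontally at the top; its moment arm is the height L sinθ = 5.2·sin70° = 4.886 m, counterclockwise.
Στ = 0 ⇒ N × 4.886 = 783 ⇒ N = 160 N.
ΣFx = 0: friction at the foot balances the wall's push, so f = N_wall = 160 N.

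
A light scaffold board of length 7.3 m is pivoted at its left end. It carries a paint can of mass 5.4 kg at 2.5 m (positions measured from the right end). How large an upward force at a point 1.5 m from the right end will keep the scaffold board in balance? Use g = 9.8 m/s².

Taking torques about the left end:
Paint can: 5.4 × 9.8 = 52.92 N down at 2.5 m → arm 4.8 m, τ = 52.92 × 4.8 = 254 N·m clockwise.
Net moment of the loads = 254 N·m clockwise.
The upward force F acts at a point 1.5 m from the right end, arm 5.8 m, giving F × 5.8 counterclockwise.
Στ = 0 ⇒ F × 5.8 = 254 ⇒ F = 254 / 5.8 = 43.8 N.

F ≈ 43.8 N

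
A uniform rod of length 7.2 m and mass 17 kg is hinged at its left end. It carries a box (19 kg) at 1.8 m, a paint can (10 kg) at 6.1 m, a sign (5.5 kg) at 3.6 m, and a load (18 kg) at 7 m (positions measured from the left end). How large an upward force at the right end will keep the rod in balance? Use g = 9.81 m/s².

About the left end:
Beam weight: 17 × 9.81 = 166.8 N down at 3.6 m → arm 3.6 m, τ = 166.8 × 3.6 = 600.5 N·m clockwise.
Box: 19 × 9.81 = 186.4 N down at 1.8 m → arm 1.8 m, τ = 186.4 × 1.8 = 335.5 N·m clockwise.
Paint can: 10 × 9.81 = 98.1 N down at 6.1 m → arm 6.1 m, τ = 98.1 × 6.1 = 598.4 N·m clockwise.
Sign: 5.5 × 9.81 = 53.96 N down at 3.6 m → arm 3.6 m, τ = 53.96 × 3.6 = 194.3 N·m clockwise.
Load: 18 × 9.81 = 176.6 N down at 7 m → arm 7 m, τ = 176.6 × 7 = 1236 N·m clockwise.
Net moment of the loads = 2965 N·m clockwise.
The upward force F acts at the right end, arm 7.2 m, giving F × 7.2 counterclockwise.
Στ = 0 ⇒ F × 7.2 = 2965 ⇒ F = 2965 / 7.2 = 412 N.

F ≈ 412 N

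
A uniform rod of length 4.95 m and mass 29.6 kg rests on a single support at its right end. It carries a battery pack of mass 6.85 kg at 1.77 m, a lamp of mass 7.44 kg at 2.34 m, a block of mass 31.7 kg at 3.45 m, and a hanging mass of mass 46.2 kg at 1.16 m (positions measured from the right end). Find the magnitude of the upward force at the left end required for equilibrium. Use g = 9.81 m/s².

F ≈ 527 N

Take moments about the right end.
Beam weight: 29.6 × 9.81 = 290.4 N down at 2.475 m → arm 2.475 m, τ = 290.4 × 2.475 = 718.7 N·m counterclockwise.
Battery pack: 6.85 × 9.81 = 67.2 N down at 1.77 m → arm 1.77 m, τ = 67.2 × 1.77 = 118.9 N·m counterclockwise.
Lamp: 7.44 × 9.81 = 72.99 N down at 2.34 m → arm 2.34 m, τ = 72.99 × 2.34 = 170.8 N·m counterclockwise.
Block: 31.7 × 9.81 = 311 N down at 3.45 m → arm 3.45 m, τ = 311 × 3.45 = 1073 N·m counterclockwise.
Hanging mass: 46.2 × 9.81 = 453.2 N down at 1.16 m → arm 1.16 m, τ = 453.2 × 1.16 = 525.7 N·m counterclockwise.
Net moment of the loads = 2607 N·m counterclockwise.
The upward force F acts at the left end, arm 4.95 m, giving F × 4.95 clockwise.
Στ = 0 ⇒ F × 4.95 = 2607 ⇒ F = 2607 / 4.95 = 527 N.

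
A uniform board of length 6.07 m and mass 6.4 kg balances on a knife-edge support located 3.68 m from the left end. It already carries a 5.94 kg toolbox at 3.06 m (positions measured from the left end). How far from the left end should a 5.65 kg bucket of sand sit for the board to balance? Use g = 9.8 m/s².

About the knife-edge support (at 3.68 m from the left end):
Beam weight: 6.4 × 9.8 = 62.72 N down at 3.035 m → arm 0.645 m, τ = 62.72 × 0.645 = 40.45 N·m counterclockwise.
Toolbox: 5.94 × 9.8 = 58.21 N down at 3.06 m → arm 0.62 m, τ = 58.21 × 0.62 = 36.09 N·m counterclockwise.
Net moment of existing loads = 76.54 N·m counterclockwise.
The bucket of sand weighs 5.65 × 9.8 = 55.37 N and must supply an equal clockwise moment, so its lever arm about the knife-edge support is 76.54 / 55.37 = 1.38 m.
That puts it at 3.68 + 1.38 = 5.06 m from the left end.

x ≈ 5.06 m from the left end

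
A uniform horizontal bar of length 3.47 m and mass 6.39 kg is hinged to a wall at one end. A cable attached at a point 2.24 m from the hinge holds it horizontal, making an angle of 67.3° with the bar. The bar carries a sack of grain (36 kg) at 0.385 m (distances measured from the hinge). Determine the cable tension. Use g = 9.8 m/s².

T ≈ 118 N

Taking torques about the hinge:
Beam weight: 6.39 × 9.8 = 62.62 N down at 1.735 m → arm 1.735 m, τ = 62.62 × 1.735 = 108.6 N·m clockwise.
Sack of grain: 36 × 9.8 = 352.8 N down at 0.385 m → arm 0.385 m, τ = 352.8 × 0.385 = 135.8 N·m clockwise.
Total clockwise load moment = 244.4 N·m.
The cable tension T acts at 2.24 m; only its component perpendicular to the bar, T sinθ, produces torque. sin 67.3° = 0.9225.
Balancing moments: T × 2.24 × 0.9225 = 244.4, giving T = 244.4 / 2.066 = 118 N.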